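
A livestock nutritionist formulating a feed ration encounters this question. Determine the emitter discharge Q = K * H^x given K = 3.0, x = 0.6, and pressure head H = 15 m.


Q = K * H^x
  = 3.0 * 15^0.6
  = 3.0 * 5.0776
  = 15.23 L/h


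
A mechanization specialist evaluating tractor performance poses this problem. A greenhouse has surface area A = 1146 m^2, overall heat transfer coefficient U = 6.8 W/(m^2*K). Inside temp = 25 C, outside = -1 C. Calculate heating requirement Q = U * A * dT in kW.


dT = 25 - (-1) = 26 K
Q = U * A * dT
  = 6.8 * 1146 * 26
  = 202612.80 W = 202.61 kW


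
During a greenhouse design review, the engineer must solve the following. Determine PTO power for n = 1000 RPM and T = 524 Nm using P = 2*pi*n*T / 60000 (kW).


P = 2*pi*n*T / 60000
  = 2*pi * 1000 * 524 / 60000
  = 3292389.10 / 60000
  = 54.87 kW


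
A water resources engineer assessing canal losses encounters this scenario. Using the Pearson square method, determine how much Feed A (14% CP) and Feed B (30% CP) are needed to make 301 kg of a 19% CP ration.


parts_A = CP_b - target = 30 - 19 = 11
parts_B = target - CP_a = 19 - 14 = 5
total_parts = 11 + 5 = 16
Feed A = 301 * 11 / 16 = 206.94 kg
Feed B = 301 * 5 / 16 = 94.06 kg

206.94 kg


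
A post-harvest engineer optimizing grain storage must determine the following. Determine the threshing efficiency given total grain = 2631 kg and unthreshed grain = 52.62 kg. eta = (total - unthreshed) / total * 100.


eta = (total - unthreshed) / total * 100
    = (2631 - 52.62) / 2631 * 100
    = 2578.38 / 2631 * 100
    = 98%


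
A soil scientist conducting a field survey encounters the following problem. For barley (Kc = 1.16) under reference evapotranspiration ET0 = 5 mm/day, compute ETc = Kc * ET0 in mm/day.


ETc = Kc * ET0
    = 1.16 * 5
    = 5.80 mm/day


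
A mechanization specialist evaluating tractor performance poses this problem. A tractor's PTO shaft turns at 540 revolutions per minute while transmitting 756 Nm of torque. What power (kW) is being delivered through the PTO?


P = 2*pi*n*T / 60000
  = 2*pi * 540 * 756 / 60000
  = 2565047.57 / 60000
  = 42.75 kW


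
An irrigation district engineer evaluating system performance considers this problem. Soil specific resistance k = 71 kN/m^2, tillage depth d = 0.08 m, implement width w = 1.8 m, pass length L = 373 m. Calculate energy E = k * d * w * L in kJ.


E = k * d * w * L
  = 71 * 0.08 * 1.8 * 373
  = 3813.55 kJ


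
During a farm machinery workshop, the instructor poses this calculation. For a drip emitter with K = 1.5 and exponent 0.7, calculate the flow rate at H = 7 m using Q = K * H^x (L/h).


Q = K * H^x
  = 1.5 * 7^0.7
  = 1.5 * 3.9045
  = 5.86 L/h


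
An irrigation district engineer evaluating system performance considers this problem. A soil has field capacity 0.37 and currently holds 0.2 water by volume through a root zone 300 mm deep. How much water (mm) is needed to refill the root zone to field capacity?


SMD = (FC - theta) * D
    = (0.37 - 0.2) * 300
    = 0.170 * 300
    = 51 mm


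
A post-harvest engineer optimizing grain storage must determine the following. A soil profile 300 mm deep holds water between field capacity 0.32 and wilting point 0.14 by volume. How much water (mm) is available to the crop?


AW = (FC - WP) * D
   = (0.32 - 0.14) * 300
   = 0.18 * 300
   = 54 mm


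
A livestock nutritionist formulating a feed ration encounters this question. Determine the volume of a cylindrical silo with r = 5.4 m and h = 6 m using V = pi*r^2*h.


V = pi * r^2 * h
  = pi * 5.4^2 * 6
  = pi * 29.16 * 6
  = 549.65 m^3


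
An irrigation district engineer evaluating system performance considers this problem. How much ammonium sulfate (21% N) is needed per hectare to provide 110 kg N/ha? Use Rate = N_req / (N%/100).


Rate = N_required / (N_content / 100)
     = 110 / (21 / 100)
     = 110 / 0.21
     = 523.81 kg/ha


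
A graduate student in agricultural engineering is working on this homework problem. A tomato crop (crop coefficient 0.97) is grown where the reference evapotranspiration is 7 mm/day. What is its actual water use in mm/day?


ETc = Kc * ET0
    = 0.97 * 7
    = 6.79 mm/day


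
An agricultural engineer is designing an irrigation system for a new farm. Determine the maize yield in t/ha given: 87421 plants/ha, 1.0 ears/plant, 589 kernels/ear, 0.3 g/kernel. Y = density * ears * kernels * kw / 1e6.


Y = density * ears * kernels * kw
  = 87421 * 1.0 * 589 * 0.3 g/ha
  = 15447290.70 g/ha
  = 15447.29 kg/ha = 15.45 t/ha


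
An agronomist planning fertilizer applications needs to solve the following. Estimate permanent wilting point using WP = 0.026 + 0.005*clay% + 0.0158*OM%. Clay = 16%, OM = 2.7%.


WP = 0.026 + 0.005*16 + 0.0158*2.7
   = 0.026 + 0.0800 + 0.0427
   = 0.1487


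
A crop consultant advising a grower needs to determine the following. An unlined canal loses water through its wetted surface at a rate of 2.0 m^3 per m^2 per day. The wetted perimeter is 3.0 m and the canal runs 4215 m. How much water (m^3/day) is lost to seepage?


S = C * P * L
  = 2.0 * 3.0 * 4215
  = 25290 m^3/day


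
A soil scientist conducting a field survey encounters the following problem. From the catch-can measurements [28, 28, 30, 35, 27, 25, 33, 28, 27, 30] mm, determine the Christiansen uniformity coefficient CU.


xbar = 291 / 10 = 29.100
sum|xi - xbar| = 23.200
CU = 100 * (1 - 23.200 / (10 * 29.100))
   = 100 * (1 - 0.0797)
   = 92.03%


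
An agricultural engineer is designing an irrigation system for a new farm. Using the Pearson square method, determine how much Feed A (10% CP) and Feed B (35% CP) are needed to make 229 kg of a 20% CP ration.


parts_A = CP_b - target = 35 - 20 = 15
parts_B = target - CP_a = 20 - 10 = 10
total_parts = 15 + 10 = 25
Feed A = 229 * 15 / 25 = 137.40 kg
Feed B = 229 * 10 / 25 = 91.60 kg

137.40 kg


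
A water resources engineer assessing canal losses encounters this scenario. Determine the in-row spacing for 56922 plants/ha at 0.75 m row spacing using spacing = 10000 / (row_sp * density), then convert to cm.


spacing = 10000 / (row_sp * density)
        = 10000 / (0.75 * 56922)
        = 10000 / 42691.50
        = 0.23424 m = 23.42 cm


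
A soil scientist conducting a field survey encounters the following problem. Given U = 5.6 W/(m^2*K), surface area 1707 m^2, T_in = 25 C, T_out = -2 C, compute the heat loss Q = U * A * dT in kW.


dT = 25 - (-2) = 27 K
Q = U * A * dT
  = 5.6 * 1707 * 27
  = 258098.40 W = 258.10 kW


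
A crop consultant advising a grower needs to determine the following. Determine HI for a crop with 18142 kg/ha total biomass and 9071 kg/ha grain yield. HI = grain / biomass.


HI = grain_yield / biomass
   = 9071 / 18142
   = 0.50


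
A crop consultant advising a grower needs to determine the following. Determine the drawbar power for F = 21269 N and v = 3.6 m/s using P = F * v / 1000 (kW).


P = F * v / 1000
  = 21269 * 3.6 / 1000
  = 76568.40 / 1000
  = 76.57 kW


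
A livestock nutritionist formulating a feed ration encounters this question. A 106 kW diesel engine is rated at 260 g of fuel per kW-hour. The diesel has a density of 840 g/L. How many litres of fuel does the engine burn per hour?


FC = P * BSFC / rho_fuel
   = 106 * 260 / 840
   = 27560 / 840
   = 32.81 L/h


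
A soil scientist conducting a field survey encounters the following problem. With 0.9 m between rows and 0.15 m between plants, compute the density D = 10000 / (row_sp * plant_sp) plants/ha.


D = 10000 / (row_sp * plant_sp)
  = 10000 / (0.9 * 0.15)
  = 10000 / 0.1350
  = 74074.07 plants/ha


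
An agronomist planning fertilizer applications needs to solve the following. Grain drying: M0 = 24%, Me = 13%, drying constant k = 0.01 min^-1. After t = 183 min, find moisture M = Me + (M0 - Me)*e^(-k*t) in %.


M = Me + (M0 - Me) * e^(-k*t)
  = 13 + (24 - 13) * e^(-0.01*183)
  = 13 + 11 * e^(-1.830)
  = 13 + 11 * 0.16041
  = 13 + 1.7645
  = 14.76%


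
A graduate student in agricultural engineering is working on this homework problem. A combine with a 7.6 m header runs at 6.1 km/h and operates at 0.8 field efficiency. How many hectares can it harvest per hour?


C = w * v * eta_f / 10
  = 7.6 * 6.1 * 0.8 / 10
  = 37.09 / 10
  = 3.71 ha/h


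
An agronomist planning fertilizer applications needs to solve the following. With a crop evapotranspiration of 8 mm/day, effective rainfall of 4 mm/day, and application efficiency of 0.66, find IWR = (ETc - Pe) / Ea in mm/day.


IWR = (ETc - Pe) / Ea
    = (8 - 4) / 0.66
    = 4 / 0.66
    = 6.06 mm/day


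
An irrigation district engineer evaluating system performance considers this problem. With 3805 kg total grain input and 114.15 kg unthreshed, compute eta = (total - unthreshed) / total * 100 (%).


eta = (total - unthreshed) / total * 100
    = (3805 - 114.15) / 3805 * 100
    = 3690.85 / 3805 * 100
    = 97%


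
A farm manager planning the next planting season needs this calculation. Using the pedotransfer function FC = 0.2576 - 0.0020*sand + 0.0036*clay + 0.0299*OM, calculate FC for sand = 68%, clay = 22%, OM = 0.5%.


FC = 0.2576 - 0.0020*68 + 0.0036*22 + 0.0299*0.5
   = 0.2576 - 0.1360 + 0.0792 + 0.0150
   = 0.2158


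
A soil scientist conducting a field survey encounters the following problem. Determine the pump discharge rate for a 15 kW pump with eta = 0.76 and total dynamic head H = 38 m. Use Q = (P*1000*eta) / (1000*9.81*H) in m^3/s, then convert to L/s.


Q = (P * 1000 * eta) / (rho * g * H)
  = (15 * 1000 * 0.76) / (1000 * 9.81 * 38)
  = 11400 / 372780
  = 0.03058 m^3/s = 30.58 L/s


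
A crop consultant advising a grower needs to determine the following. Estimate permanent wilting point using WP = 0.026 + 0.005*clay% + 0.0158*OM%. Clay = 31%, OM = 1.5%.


WP = 0.026 + 0.005*31 + 0.0158*1.5
   = 0.026 + 0.1550 + 0.0237
   = 0.2047


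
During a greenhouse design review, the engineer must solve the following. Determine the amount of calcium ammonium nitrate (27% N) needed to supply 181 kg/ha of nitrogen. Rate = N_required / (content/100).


Rate = N_required / (N_content / 100)
     = 181 / (27 / 100)
     = 181 / 0.27
     = 670.37 kg/ha


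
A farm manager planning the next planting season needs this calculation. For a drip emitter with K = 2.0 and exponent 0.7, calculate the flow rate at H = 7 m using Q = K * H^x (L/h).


Q = K * H^x
  = 2.0 * 7^0.7
  = 2.0 * 3.9045
  = 7.81 L/h


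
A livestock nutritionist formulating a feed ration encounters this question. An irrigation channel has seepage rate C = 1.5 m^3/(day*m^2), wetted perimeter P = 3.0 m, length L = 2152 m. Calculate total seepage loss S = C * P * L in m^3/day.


S = C * P * L
  = 1.5 * 3.0 * 2152
  = 9684 m^3/day


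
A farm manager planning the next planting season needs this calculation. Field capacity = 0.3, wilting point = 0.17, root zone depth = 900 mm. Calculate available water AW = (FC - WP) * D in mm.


AW = (FC - WP) * D
   = (0.3 - 0.17) * 900
   = 0.13 * 900
   = 117 mm


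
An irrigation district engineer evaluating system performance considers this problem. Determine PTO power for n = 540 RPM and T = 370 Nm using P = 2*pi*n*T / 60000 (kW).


P = 2*pi*n*T / 60000
  = 2*pi * 540 * 370 / 60000
  = 1255380.42 / 60000
  = 20.92 kW


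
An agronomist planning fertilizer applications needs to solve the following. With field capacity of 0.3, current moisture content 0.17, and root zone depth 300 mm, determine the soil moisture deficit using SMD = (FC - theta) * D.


SMD = (FC - theta) * D
    = (0.3 - 0.17) * 300
    = 0.130 * 300
    = 39 mm


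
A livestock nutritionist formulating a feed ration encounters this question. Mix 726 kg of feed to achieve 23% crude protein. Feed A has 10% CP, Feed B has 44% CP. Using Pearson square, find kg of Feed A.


parts_A = CP_b - target = 44 - 23 = 21
parts_B = target - CP_a = 23 - 10 = 13
total_parts = 21 + 13 = 34
Feed A = 726 * 21 / 34 = 448.41 kg
Feed B = 726 * 13 / 34 = 277.59 kg

448.41 kg


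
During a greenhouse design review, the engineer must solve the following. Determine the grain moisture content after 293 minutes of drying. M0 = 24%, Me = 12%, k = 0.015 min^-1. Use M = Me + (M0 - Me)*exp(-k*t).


M = Me + (M0 - Me) * e^(-k*t)
  = 12 + (24 - 12) * e^(-0.015*293)
  = 12 + 12 * e^(-4.395)
  = 12 + 12 * 0.01234
  = 12 + 0.1481
  = 12.15%


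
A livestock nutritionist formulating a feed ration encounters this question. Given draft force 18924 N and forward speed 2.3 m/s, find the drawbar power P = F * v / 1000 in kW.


P = F * v / 1000
  = 18924 * 2.3 / 1000
  = 43525.20 / 1000
  = 43.53 kW


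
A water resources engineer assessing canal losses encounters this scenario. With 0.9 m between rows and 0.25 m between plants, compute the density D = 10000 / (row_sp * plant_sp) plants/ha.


D = 10000 / (row_sp * plant_sp)
  = 10000 / (0.9 * 0.25)
  = 10000 / 0.2250
  = 44444.44 plants/ha


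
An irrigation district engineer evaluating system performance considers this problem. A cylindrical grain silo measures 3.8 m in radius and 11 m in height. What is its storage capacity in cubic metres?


V = pi * r^2 * h
  = pi * 3.8^2 * 11
  = pi * 14.44 * 11
  = 499.01 m^3


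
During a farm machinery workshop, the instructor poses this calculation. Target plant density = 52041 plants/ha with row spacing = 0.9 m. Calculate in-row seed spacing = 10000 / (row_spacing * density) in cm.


spacing = 10000 / (row_sp * density)
        = 10000 / (0.9 * 52041)
        = 10000 / 46836.90
        = 0.21351 m = 21.35 cm


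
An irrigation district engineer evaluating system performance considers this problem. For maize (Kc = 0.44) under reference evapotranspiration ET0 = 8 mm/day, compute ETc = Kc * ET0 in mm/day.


ETc = Kc * ET0
    = 0.44 * 8
    = 3.52 mm/day


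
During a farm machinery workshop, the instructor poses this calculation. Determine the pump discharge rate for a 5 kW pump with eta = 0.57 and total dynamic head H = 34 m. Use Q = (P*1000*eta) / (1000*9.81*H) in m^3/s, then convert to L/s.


Q = (P * 1000 * eta) / (rho * g * H)
  = (5 * 1000 * 0.57) / (1000 * 9.81 * 34)
  = 2850 / 333540
  = 0.00854 m^3/s = 8.54 L/s


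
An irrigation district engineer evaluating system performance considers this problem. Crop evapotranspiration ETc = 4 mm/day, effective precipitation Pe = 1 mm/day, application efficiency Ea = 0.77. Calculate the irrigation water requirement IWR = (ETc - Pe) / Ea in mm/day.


IWR = (ETc - Pe) / Ea
    = (4 - 1) / 0.77
    = 3 / 0.77
    = 3.90 mm/day


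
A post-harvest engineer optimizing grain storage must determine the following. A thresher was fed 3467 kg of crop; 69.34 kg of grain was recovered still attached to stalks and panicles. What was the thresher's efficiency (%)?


eta = (total - unthreshed) / total * 100
    = (3467 - 69.34) / 3467 * 100
    = 3397.66 / 3467 * 100
    = 98%


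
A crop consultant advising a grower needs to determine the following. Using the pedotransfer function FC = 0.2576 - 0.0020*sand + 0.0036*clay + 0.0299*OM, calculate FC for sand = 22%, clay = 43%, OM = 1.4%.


FC = 0.2576 - 0.0020*22 + 0.0036*43 + 0.0299*1.4
   = 0.2576 - 0.0440 + 0.1548 + 0.0419
   = 0.4103


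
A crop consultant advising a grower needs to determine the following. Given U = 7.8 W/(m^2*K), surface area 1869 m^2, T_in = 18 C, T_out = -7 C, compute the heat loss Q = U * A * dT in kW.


dT = 18 - (-7) = 25 K
Q = U * A * dT
  = 7.8 * 1869 * 25
  = 364455 W = 364.46 kW


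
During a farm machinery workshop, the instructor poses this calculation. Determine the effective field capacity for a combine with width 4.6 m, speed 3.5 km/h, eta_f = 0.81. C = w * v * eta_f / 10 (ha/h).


C = w * v * eta_f / 10
  = 4.6 * 3.5 * 0.81 / 10
  = 13.04 / 10
  = 1.30 ha/h


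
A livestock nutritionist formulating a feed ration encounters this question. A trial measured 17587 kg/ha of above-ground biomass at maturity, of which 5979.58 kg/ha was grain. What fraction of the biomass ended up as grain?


HI = grain_yield / biomass
   = 5979.58 / 17587
   = 0.34


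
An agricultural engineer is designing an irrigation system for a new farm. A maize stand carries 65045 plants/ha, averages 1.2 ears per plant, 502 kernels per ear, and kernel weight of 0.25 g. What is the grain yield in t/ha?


Y = density * ears * kernels * kw
  = 65045 * 1.2 * 502 * 0.25 g/ha
  = 9795777 g/ha
  = 9795.78 kg/ha = 9.80 t/ha


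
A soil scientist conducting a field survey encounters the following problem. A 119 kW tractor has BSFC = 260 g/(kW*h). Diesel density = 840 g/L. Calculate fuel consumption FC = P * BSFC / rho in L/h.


FC = P * BSFC / rho_fuel
   = 119 * 260 / 840
   = 30940 / 840
   = 36.83 L/h


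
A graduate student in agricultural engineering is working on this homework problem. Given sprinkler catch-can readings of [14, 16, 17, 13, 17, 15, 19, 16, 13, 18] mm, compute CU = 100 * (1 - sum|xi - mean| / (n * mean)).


xbar = 158 / 10 = 15.800
sum|xi - xbar| = 16.400
CU = 100 * (1 - 16.400 / (10 * 15.800))
   = 100 * (1 - 0.1038)
   = 89.62%


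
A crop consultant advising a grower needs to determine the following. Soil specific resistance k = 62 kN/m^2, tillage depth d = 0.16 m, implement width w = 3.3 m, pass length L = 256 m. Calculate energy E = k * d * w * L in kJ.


E = k * d * w * L
  = 62 * 0.16 * 3.3 * 256
  = 8380.42 kJ


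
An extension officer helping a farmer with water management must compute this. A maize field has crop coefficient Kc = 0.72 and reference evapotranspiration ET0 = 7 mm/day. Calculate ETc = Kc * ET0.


ETc = Kc * ET0
    = 0.72 * 7
    = 5.04 mm/day


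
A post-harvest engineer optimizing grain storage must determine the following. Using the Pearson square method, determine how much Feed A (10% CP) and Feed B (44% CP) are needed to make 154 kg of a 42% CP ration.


parts_A = CP_b - target = 44 - 42 = 2
parts_B = target - CP_a = 42 - 10 = 32
total_parts = 2 + 32 = 34
Feed A = 154 * 2 / 34 = 9.06 kg
Feed B = 154 * 32 / 34 = 144.94 kg

9.06 kg


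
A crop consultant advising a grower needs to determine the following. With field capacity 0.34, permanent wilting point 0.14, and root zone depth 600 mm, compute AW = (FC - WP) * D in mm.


AW = (FC - WP) * D
   = (0.34 - 0.14) * 600
   = 0.20 * 600
   = 120 mm


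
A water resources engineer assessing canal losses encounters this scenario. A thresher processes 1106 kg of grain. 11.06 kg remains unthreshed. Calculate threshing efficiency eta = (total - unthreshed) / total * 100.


eta = (total - unthreshed) / total * 100
    = (1106 - 11.06) / 1106 * 100
    = 1094.94 / 1106 * 100
    = 99%


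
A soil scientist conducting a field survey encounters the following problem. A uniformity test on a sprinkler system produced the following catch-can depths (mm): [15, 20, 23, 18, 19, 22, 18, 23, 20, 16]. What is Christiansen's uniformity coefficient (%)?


xbar = 194 / 10 = 19.400
sum|xi - xbar| = 22
CU = 100 * (1 - 22 / (10 * 19.400))
   = 100 * (1 - 0.1134)
   = 88.66%


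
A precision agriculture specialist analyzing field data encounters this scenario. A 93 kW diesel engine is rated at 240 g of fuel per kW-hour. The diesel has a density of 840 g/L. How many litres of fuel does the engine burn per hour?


FC = P * BSFC / rho_fuel
   = 93 * 240 / 840
   = 22320 / 840
   = 26.57 L/h


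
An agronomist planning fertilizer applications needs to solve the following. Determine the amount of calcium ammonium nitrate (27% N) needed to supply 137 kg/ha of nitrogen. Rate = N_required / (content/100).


Rate = N_required / (N_content / 100)
     = 137 / (27 / 100)
     = 137 / 0.27
     = 507.41 kg/ha


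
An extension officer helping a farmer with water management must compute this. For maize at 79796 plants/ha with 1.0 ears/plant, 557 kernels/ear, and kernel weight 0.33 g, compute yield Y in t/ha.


Y = density * ears * kernels * kw
  = 79796 * 1.0 * 557 * 0.33 g/ha
  = 14667302.76 g/ha
  = 14667.30 kg/ha = 14.67 t/ha


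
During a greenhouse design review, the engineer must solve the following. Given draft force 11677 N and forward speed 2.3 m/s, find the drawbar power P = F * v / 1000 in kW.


P = F * v / 1000
  = 11677 * 2.3 / 1000
  = 26857.10 / 1000
  = 26.86 kW


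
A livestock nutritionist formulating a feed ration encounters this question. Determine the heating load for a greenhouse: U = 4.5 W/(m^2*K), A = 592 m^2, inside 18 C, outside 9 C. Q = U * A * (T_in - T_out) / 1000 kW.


dT = 18 - (9) = 9 K
Q = U * A * dT
  = 4.5 * 592 * 9
  = 23976 W = 23.98 kW


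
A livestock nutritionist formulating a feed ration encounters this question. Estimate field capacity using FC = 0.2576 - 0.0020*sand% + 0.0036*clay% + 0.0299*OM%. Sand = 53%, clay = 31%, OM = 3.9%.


FC = 0.2576 - 0.0020*53 + 0.0036*31 + 0.0299*3.9
   = 0.2576 - 0.1060 + 0.1116 + 0.1166
   = 0.3798


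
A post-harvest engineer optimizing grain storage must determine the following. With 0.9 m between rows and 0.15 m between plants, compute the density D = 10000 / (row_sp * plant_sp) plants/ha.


D = 10000 / (row_sp * plant_sp)
  = 10000 / (0.9 * 0.15)
  = 10000 / 0.1350
  = 74074.07 plants/ha


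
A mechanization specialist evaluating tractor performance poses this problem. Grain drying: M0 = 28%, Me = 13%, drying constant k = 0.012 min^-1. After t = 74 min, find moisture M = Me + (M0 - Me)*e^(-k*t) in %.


M = Me + (M0 - Me) * e^(-k*t)
  = 13 + (28 - 13) * e^(-0.012*74)
  = 13 + 15 * e^(-0.888)
  = 13 + 15 * 0.41148
  = 13 + 6.1722
  = 19.17%


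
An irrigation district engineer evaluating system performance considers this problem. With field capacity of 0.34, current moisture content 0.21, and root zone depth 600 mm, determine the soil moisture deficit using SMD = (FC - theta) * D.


SMD = (FC - theta) * D
    = (0.34 - 0.21) * 600
    = 0.130 * 600
    = 78 mm


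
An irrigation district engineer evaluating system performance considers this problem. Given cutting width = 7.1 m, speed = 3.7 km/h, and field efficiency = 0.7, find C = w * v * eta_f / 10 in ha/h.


C = w * v * eta_f / 10
  = 7.1 * 3.7 * 0.7 / 10
  = 18.39 / 10
  = 1.84 ha/h


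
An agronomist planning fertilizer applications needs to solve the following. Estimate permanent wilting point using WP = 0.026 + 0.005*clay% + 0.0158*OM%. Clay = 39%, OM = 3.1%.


WP = 0.026 + 0.005*39 + 0.0158*3.1
   = 0.026 + 0.1950 + 0.0490
   = 0.2700


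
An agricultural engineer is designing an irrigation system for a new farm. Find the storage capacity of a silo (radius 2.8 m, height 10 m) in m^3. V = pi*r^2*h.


V = pi * r^2 * h
  = pi * 2.8^2 * 10
  = pi * 7.84 * 10
  = 246.30 m^3


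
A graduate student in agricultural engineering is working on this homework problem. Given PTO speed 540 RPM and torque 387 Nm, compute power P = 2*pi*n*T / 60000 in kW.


P = 2*pi*n*T / 60000
  = 2*pi * 540 * 387 / 60000
  = 1313060.07 / 60000
  = 21.88 kW


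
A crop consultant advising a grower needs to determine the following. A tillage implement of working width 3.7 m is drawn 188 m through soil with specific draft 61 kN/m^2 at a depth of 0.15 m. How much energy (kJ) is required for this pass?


E = k * d * w * L
  = 61 * 0.15 * 3.7 * 188
  = 6364.74 kJ


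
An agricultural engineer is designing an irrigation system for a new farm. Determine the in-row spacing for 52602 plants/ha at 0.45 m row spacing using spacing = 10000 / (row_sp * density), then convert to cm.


spacing = 10000 / (row_sp * density)
        = 10000 / (0.45 * 52602)
        = 10000 / 23670.90
        = 0.42246 m = 42.25 cm


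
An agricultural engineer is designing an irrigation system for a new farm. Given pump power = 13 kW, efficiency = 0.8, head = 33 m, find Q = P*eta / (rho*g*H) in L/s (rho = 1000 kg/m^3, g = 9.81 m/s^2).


Q = (P * 1000 * eta) / (rho * g * H)
  = (13 * 1000 * 0.8) / (1000 * 9.81 * 33)
  = 10400 / 323730
  = 0.03213 m^3/s = 32.13 L/s


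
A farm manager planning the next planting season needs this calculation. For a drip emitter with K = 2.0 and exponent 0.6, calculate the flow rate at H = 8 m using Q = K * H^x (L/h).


Q = K * H^x
  = 2.0 * 8^0.6
  = 2.0 * 3.4822
  = 6.96 L/h


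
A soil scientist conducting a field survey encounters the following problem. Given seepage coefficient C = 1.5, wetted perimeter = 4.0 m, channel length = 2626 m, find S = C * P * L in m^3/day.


S = C * P * L
  = 1.5 * 4.0 * 2626
  = 15756 m^3/day


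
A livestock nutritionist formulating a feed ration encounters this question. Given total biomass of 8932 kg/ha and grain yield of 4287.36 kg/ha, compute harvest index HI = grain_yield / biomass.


HI = grain_yield / biomass
   = 4287.36 / 8932
   = 0.48


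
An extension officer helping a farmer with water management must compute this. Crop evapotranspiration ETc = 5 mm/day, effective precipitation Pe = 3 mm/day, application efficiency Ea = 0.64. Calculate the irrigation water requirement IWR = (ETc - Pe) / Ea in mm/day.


IWR = (ETc - Pe) / Ea
    = (5 - 3) / 0.64
    = 2 / 0.64
    = 3.13 mm/day


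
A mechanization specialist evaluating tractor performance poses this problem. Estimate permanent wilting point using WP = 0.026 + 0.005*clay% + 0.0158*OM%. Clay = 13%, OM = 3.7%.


WP = 0.026 + 0.005*13 + 0.0158*3.7
   = 0.026 + 0.0650 + 0.0585
   = 0.1495


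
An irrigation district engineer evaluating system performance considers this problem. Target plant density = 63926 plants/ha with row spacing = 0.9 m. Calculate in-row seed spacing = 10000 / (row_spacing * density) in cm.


spacing = 10000 / (row_sp * density)
        = 10000 / (0.9 * 63926)
        = 10000 / 57533.40
        = 0.17381 m = 17.38 cm


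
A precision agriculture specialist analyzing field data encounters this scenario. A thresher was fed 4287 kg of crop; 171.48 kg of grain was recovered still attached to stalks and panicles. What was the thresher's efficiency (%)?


eta = (total - unthreshed) / total * 100
    = (4287 - 171.48) / 4287 * 100
    = 4115.52 / 4287 * 100
    = 96%


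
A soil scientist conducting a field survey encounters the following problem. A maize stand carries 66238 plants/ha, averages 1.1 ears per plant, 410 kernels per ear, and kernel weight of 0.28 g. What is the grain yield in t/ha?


Y = density * ears * kernels * kw
  = 66238 * 1.1 * 410 * 0.28 g/ha
  = 8364534.64 g/ha
  = 8364.53 kg/ha = 8.36 t/ha


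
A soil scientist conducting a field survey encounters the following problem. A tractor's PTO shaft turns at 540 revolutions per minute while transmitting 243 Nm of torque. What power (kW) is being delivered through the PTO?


P = 2*pi*n*T / 60000
  = 2*pi * 540 * 243 / 60000
  = 824479.58 / 60000
  = 13.74 kW


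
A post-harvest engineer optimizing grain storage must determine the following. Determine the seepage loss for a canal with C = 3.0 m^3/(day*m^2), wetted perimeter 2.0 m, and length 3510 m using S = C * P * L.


S = C * P * L
  = 3.0 * 2.0 * 3510
  = 21060 m^3/day


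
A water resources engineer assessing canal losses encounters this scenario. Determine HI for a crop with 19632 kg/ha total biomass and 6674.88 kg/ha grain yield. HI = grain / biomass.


HI = grain_yield / biomass
   = 6674.88 / 19632
   = 0.34


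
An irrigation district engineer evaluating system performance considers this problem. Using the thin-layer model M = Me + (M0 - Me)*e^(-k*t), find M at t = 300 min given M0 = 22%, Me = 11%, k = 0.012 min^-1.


M = Me + (M0 - Me) * e^(-k*t)
  = 11 + (22 - 11) * e^(-0.012*300)
  = 11 + 11 * e^(-3.600)
  = 11 + 11 * 0.02732
  = 11 + 0.3006
  = 11.30%


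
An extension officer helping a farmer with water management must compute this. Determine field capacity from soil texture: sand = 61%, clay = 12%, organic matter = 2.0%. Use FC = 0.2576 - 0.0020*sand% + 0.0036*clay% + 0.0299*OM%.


FC = 0.2576 - 0.0020*61 + 0.0036*12 + 0.0299*2.0
   = 0.2576 - 0.1220 + 0.0432 + 0.0598
   = 0.2386


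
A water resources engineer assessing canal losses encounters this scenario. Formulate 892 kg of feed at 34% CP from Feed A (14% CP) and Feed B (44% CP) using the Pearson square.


parts_A = CP_b - target = 44 - 34 = 10
parts_B = target - CP_a = 34 - 14 = 20
total_parts = 10 + 20 = 30
Feed A = 892 * 10 / 30 = 297.33 kg
Feed B = 892 * 20 / 30 = 594.67 kg

297.33 kg


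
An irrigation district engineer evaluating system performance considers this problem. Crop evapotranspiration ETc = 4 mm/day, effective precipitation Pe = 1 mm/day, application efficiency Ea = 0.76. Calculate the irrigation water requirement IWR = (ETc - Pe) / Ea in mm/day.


IWR = (ETc - Pe) / Ea
    = (4 - 1) / 0.76
    = 3 / 0.76
    = 3.95 mm/day


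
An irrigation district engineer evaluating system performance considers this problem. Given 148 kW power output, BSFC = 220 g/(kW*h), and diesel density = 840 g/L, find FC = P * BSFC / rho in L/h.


FC = P * BSFC / rho_fuel
   = 148 * 220 / 840
   = 32560 / 840
   = 38.76 L/h


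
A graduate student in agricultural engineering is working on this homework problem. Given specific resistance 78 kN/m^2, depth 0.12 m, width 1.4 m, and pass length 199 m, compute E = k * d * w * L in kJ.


E = k * d * w * L
  = 78 * 0.12 * 1.4 * 199
  = 2607.70 kJ


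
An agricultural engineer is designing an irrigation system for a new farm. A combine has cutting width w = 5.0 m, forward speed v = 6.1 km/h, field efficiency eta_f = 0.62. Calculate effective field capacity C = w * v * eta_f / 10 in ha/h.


C = w * v * eta_f / 10
  = 5.0 * 6.1 * 0.62 / 10
  = 18.91 / 10
  = 1.89 ha/h


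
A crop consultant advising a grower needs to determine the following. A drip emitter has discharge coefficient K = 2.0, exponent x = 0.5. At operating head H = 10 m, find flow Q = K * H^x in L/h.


Q = K * H^x
  = 2.0 * 10^0.5
  = 2.0 * 3.1623
  = 6.32 L/h


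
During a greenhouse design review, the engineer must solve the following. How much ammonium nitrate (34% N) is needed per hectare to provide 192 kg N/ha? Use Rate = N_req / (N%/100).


Rate = N_required / (N_content / 100)
     = 192 / (34 / 100)
     = 192 / 0.34
     = 564.71 kg/ha


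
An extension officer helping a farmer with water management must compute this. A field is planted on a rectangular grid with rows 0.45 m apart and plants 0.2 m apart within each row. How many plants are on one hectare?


D = 10000 / (row_sp * plant_sp)
  = 10000 / (0.45 * 0.2)
  = 10000 / 0.0900
  = 111111.11 plants/ha


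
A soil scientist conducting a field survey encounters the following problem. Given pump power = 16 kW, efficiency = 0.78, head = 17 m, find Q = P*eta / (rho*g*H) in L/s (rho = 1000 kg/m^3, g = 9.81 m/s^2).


Q = (P * 1000 * eta) / (rho * g * H)
  = (16 * 1000 * 0.78) / (1000 * 9.81 * 17)
  = 12480 / 166770
  = 0.07483 m^3/s = 74.83 L/s


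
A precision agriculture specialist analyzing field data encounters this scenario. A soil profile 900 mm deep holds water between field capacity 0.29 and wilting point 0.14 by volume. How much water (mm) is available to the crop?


AW = (FC - WP) * D
   = (0.29 - 0.14) * 900
   = 0.15 * 900
   = 135 mm


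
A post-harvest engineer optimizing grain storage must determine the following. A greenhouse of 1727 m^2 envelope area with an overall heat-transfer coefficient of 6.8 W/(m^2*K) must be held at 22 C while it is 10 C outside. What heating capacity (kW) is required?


dT = 22 - (10) = 12 K
Q = U * A * dT
  = 6.8 * 1727 * 12
  = 140923.20 W = 140.92 kW


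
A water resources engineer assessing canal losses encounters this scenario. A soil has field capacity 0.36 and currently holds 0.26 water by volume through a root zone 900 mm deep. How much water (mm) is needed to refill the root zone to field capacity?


SMD = (FC - theta) * D
    = (0.36 - 0.26) * 900
    = 0.100 * 900
    = 90 mm


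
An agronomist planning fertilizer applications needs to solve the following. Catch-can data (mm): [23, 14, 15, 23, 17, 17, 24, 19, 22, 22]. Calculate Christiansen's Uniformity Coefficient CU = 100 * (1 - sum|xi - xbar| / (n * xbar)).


xbar = 196 / 10 = 19.600
sum|xi - xbar| = 32
CU = 100 * (1 - 32 / (10 * 19.600))
   = 100 * (1 - 0.1633)
   = 83.67%


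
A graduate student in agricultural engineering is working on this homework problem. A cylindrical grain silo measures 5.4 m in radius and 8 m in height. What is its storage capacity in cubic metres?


V = pi * r^2 * h
  = pi * 5.4^2 * 8
  = pi * 29.16 * 8
  = 732.87 m^3


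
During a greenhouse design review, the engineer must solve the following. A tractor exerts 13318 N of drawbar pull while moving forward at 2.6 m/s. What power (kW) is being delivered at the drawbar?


P = F * v / 1000
  = 13318 * 2.6 / 1000
  = 34626.80 / 1000
  = 34.63 kW


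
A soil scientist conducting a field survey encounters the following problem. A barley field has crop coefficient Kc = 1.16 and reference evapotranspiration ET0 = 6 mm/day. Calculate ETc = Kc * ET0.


ETc = Kc * ET0
    = 1.16 * 6
    = 6.96 mm/day


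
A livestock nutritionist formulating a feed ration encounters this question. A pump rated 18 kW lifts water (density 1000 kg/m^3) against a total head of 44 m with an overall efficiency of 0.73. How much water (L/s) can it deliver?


Q = (P * 1000 * eta) / (rho * g * H)
  = (18 * 1000 * 0.73) / (1000 * 9.81 * 44)
  = 13140 / 431640
  = 0.03044 m^3/s = 30.44 L/s


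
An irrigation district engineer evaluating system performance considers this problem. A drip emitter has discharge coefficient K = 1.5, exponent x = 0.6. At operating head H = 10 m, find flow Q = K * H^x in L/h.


Q = K * H^x
  = 1.5 * 10^0.6
  = 1.5 * 3.9811
  = 5.97 L/h


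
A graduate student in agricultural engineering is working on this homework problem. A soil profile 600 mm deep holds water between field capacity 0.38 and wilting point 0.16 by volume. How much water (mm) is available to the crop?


AW = (FC - WP) * D
   = (0.38 - 0.16) * 600
   = 0.22 * 600
   = 132 mm


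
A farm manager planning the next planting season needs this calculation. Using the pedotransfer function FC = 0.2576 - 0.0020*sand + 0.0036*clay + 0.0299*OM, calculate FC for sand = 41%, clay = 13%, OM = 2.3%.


FC = 0.2576 - 0.0020*41 + 0.0036*13 + 0.0299*2.3
   = 0.2576 - 0.0820 + 0.0468 + 0.0688
   = 0.2912


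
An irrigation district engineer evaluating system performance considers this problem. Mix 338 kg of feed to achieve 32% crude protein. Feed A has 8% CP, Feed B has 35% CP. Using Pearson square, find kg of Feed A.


parts_A = CP_b - target = 35 - 32 = 3
parts_B = target - CP_a = 32 - 8 = 24
total_parts = 3 + 24 = 27
Feed A = 338 * 3 / 27 = 37.56 kg
Feed B = 338 * 24 / 27 = 300.44 kg

37.56 kg


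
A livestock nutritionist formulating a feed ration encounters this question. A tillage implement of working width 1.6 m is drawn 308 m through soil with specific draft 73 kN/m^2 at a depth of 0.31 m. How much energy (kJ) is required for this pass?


E = k * d * w * L
  = 73 * 0.31 * 1.6 * 308
  = 11152.06 kJ


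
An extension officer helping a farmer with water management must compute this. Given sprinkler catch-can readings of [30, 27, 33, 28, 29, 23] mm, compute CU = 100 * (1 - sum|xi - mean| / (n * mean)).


xbar = 170 / 6 = 28.333
sum|xi - xbar| = 14
CU = 100 * (1 - 14 / (6 * 28.333))
   = 100 * (1 - 0.0824)
   = 91.76%


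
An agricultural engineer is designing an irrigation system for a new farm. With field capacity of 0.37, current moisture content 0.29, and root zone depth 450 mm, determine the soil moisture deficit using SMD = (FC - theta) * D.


SMD = (FC - theta) * D
    = (0.37 - 0.29) * 450
    = 0.080 * 450
    = 36 mm


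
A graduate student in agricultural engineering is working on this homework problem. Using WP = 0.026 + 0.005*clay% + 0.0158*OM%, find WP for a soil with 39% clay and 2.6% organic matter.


WP = 0.026 + 0.005*39 + 0.0158*2.6
   = 0.026 + 0.1950 + 0.0411
   = 0.2621


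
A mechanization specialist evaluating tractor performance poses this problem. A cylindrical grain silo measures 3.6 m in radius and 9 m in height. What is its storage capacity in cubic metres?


V = pi * r^2 * h
  = pi * 3.6^2 * 9
  = pi * 12.96 * 9
  = 366.44 m^3


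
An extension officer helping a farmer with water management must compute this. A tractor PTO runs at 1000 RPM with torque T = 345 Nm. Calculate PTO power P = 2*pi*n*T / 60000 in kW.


P = 2*pi*n*T / 60000
  = 2*pi * 1000 * 345 / 60000
  = 2167698.93 / 60000
  = 36.13 kW


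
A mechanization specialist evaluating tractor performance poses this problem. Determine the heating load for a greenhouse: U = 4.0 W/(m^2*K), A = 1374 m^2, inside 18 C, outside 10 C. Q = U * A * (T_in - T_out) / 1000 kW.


dT = 18 - (10) = 8 K
Q = U * A * dT
  = 4.0 * 1374 * 8
  = 43968 W = 43.97 kW


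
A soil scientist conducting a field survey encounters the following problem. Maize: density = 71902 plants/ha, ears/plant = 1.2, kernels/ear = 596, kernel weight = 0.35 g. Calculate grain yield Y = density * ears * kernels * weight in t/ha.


Y = density * ears * kernels * kw
  = 71902 * 1.2 * 596 * 0.35 g/ha
  = 17998508.64 g/ha
  = 17998.51 kg/ha = 18.00 t/ha


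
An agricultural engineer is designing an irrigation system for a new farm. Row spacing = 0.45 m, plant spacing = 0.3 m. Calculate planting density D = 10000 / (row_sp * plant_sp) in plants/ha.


D = 10000 / (row_sp * plant_sp)
  = 10000 / (0.45 * 0.3)
  = 10000 / 0.1350
  = 74074.07 plants/ha


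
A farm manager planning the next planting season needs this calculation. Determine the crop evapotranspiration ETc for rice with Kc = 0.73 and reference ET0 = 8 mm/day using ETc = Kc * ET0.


ETc = Kc * ET0
    = 0.73 * 8
    = 5.84 mm/day


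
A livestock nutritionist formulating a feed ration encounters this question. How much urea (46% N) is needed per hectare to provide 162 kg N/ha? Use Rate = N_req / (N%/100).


Rate = N_required / (N_content / 100)
     = 162 / (46 / 100)
     = 162 / 0.46
     = 352.17 kg/ha


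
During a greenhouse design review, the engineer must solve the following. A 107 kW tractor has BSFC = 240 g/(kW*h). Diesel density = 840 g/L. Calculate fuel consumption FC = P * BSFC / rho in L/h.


FC = P * BSFC / rho_fuel
   = 107 * 240 / 840
   = 25680 / 840
   = 30.57 L/h


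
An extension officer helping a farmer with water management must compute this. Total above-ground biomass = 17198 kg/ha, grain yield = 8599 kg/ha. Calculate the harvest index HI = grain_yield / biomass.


HI = grain_yield / biomass
   = 8599 / 17198
   = 0.50


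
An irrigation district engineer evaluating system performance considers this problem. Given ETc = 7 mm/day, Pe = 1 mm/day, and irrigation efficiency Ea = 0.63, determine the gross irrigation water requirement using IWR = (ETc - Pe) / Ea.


IWR = (ETc - Pe) / Ea
    = (7 - 1) / 0.63
    = 6 / 0.63
    = 9.52 mm/day


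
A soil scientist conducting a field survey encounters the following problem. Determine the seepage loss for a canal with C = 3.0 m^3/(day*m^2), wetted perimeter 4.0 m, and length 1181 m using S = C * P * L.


S = C * P * L
  = 3.0 * 4.0 * 1181
  = 14172 m^3/day


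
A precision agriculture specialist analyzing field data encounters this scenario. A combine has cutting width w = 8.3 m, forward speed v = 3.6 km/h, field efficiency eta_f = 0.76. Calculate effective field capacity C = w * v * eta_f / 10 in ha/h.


C = w * v * eta_f / 10
  = 8.3 * 3.6 * 0.76 / 10
  = 22.71 / 10
  = 2.27 ha/h


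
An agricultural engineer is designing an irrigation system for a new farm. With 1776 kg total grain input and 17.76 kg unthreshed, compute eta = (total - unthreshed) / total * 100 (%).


eta = (total - unthreshed) / total * 100
    = (1776 - 17.76) / 1776 * 100
    = 1758.24 / 1776 * 100
    = 99%
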